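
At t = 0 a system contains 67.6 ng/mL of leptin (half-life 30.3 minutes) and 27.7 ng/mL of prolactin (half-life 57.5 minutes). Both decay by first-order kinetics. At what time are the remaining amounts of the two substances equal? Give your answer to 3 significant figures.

82.4 minutes

Set 67.6·(1/2)^(t/30.3) = 27.7·(1/2)^(t/57.5).
Taking log₂: log₂(67.6/27.7) = t·(1/30.3 − 1/57.5).
log₂(2.4404) = 1.2871; 1/30.3 − 1/57.5 = 0.015612.
t = 1.2871 / 0.015612 ≈ 82.445 minutes.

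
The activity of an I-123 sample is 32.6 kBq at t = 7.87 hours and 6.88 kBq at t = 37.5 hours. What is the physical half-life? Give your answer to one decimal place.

Over Δt = 37.5 − 7.87 = 29.63 hours, the level fell by a factor of 32.6/6.88 ≈ 4.7384.
n = log₂(4.7384) ≈ 2.2444 half-lives, so t½ = 29.63/2.2444 ≈ 13.202 hours.

13.2 hours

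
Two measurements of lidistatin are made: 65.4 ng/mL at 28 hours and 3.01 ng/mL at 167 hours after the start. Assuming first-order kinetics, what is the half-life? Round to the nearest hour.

31 hours

Over Δt = 167 − 28 = 139 hours, the level fell by a factor of 65.4/3.01 ≈ 21.728.
n = log₂(21.728) ≈ 4.4415 half-lives, so t½ = 139/4.4415 ≈ 31.296 hours.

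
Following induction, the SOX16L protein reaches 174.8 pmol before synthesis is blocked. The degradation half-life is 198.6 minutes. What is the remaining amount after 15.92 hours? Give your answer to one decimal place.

Convert the elapsed time: 15.92 hours = 955.2 minutes.
Number of half-lives: n = 955.2/198.6 ≈ 4.8097.
Remaining = 174.8 × (1/2)^4.8097 = 174.8 × 0.035657 ≈ 6.2329 pmol.

6.2 pmol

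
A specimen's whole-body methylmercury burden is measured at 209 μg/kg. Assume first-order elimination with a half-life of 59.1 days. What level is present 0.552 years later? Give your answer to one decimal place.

Convert the elapsed time: 0.552 years = 201.48 days.
Number of half-lives: n = 201.48/59.1 ≈ 3.4091.
Remaining = 209 × (1/2)^3.4091 = 209 × 0.094134 ≈ 19.674 μg/kg.

19.7 μg/kg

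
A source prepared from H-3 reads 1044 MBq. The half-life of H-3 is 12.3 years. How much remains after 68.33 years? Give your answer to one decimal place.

22.2 MBq

Number of half-lives: n = 68.33/12.3 ≈ 5.5553.
Remaining = 1044 × (1/2)^5.5553 = 1044 × 0.021266 ≈ 22.202 MBq.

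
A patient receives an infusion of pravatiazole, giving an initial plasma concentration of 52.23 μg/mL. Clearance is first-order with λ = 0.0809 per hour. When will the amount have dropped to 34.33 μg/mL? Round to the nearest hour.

5 hours

t½ = ln 2 / λ = 0.69315 / 0.0809 ≈ 8.568 hours.
Fraction remaining = 34.33/52.23 ≈ 0.65729.
n = log₂(52.23/34.33) = ln(1.5214)/ln 2 ≈ 0.60541 half-lives.
t = n × t½ = 0.60541 × 8.568 ≈ 5.1871 hours.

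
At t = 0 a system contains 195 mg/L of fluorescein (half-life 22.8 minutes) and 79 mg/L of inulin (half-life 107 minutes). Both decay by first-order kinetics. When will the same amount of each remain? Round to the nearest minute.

Set 195·(1/2)^(t/22.8) = 79·(1/2)^(t/107).
Taking log₂: log₂(195/79) = t·(1/22.8 − 1/107).
log₂(2.4684) = 1.3035; 1/22.8 − 1/107 = 0.034514.
t = 1.3035 / 0.034514 ≈ 37.769 minutes.

38 minutes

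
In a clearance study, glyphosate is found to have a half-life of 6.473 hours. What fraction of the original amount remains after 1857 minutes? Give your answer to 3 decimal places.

0.036

1857 minutes = 30.95 hours.
n = 30.95/6.473 ≈ 4.7814 half-lives.
Fraction remaining = (1/2)^4.7814 ≈ 0.036363.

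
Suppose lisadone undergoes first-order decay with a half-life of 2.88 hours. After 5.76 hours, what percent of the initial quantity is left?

n = 5.76/2.88 ≈ 2 half-lives.
Fraction remaining = (1/2)^2 ≈ 0.25, i.e. 25%.

25%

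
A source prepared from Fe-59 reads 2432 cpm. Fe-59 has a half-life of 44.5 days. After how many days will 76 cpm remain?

222.5 days

76/2432 = 1/32, so 5 half-lives have elapsed.
t = 5 × 44.5 = 222.5 days.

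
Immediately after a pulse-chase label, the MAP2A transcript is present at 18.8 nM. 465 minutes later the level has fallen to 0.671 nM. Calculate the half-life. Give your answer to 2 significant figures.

A/A₀ = 0.671/18.8 ≈ 0.035691.
n = log₂(28.018) ≈ 4.8083 half-lives elapsed in 465 minutes.
t½ = 465/4.8083 ≈ 96.708 minutes.

97 minutes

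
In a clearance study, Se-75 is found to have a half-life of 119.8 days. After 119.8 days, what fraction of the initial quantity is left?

n = 119.8/119.8 ≈ 1 half-life.
Fraction remaining = (1/2)^1 ≈ 0.5.

0.5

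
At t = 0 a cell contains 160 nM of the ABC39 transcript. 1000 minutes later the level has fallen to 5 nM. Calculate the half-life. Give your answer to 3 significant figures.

A/A₀ = 5/160 ≈ 0.03125.
n = log₂(32) ≈ 5 half-lives elapsed in 1000 minutes.
t½ = 1000/5 ≈ 200 minutes.

200 minutes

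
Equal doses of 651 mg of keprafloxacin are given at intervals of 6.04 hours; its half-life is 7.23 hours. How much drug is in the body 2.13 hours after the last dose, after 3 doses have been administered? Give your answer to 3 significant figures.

The 3 doses were given 14.21, 8.17, 2.13 hours ago.
Total = 651·(1/2)^(14.21/7.23) + 651·(1/2)^(8.17/7.23) + 651·(1/2)^(2.13/7.23)
      = 166.7 + 297.45 + 530.76 ≈ 994.9 mg.

995 mg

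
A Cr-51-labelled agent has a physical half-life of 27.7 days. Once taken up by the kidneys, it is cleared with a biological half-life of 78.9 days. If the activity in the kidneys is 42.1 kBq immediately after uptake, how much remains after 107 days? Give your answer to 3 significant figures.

1/t_eff = 1/t_phys + 1/t_biol = 1/27.7 + 1/78.9 = 0.048775 per day.
t_eff = 27.7 × 78.9 / (27.7 + 78.9) ≈ 20.502 days.
Remaining = 42.1 × (1/2)^(107/20.502) = 42.1 × (1/2)^5.219 ≈ 1.1304 kBq.

1.13 kBq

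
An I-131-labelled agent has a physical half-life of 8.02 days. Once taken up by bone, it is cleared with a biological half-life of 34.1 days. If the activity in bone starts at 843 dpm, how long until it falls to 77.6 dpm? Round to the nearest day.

1/t_eff = 1/t_phys + 1/t_biol = 1/8.02 + 1/34.1 = 0.15401 per day.
t_eff = 8.02 × 34.1 / (8.02 + 34.1) ≈ 6.4929 days.
n = log₂(843/77.6) ≈ 3.4414; t = 3.4414 × 6.4929 ≈ 22.345 days.

22 days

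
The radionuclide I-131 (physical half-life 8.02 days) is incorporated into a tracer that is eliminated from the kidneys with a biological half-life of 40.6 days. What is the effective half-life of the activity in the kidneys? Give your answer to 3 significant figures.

1/t_eff = 1/t_phys + 1/t_biol = 1/8.02 + 1/40.6 = 0.14932 per day.
t_eff = 8.02 × 40.6 / (8.02 + 40.6) ≈ 6.6971 days.

6.70 days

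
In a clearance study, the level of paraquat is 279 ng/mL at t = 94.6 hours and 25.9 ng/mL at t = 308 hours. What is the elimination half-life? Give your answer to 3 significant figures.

Over Δt = 308 − 94.6 = 213.4 hours, the level fell by a factor of 279/25.9 ≈ 10.772.
n = log₂(10.772) ≈ 3.4292 half-lives, so t½ = 213.4/3.4292 ≈ 62.23 hours.

62.2 hours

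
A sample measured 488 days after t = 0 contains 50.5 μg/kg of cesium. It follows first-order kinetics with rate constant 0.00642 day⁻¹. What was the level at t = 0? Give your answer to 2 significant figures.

1200 μg/kg

t½ = ln 2 / k = 0.69315 / 0.00642 ≈ 107.97 days.
Number of half-lives elapsed: n = 488/107.97 ≈ 4.5199.
A₀ = A × 2^n = 50.5 × 2^4.5199 = 50.5 × 22.942 ≈ 1158.6 μg/kg.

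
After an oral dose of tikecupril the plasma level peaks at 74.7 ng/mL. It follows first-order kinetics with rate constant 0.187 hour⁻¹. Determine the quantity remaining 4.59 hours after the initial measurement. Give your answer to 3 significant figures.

t½ = ln 2 / λ = 0.69315 / 0.187 ≈ 3.7067 hours.
Number of half-lives: n = 4.59/3.7067 ≈ 1.2383.
Remaining = 74.7 × (1/2)^1.2383 = 74.7 × 0.42387 ≈ 31.663 ng/mL.

31.7 ng/mL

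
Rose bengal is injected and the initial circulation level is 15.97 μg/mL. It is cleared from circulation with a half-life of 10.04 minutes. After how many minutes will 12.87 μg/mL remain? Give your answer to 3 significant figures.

3.13 minutes

Fraction remaining = 12.87/15.97 ≈ 0.80589.
n = log₂(15.97/12.87) = ln(1.2409)/ln 2 ≈ 0.31135 half-lives.
t = n × t½ = 0.31135 × 10.04 ≈ 3.126 minutes.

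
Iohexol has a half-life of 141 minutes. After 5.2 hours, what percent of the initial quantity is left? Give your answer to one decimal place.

5.2 hours = 312 minutes.
n = 312/141 ≈ 2.2128 half-lives.
Fraction remaining = (1/2)^2.2128 ≈ 0.21572, i.e. 21.572%.

21.6%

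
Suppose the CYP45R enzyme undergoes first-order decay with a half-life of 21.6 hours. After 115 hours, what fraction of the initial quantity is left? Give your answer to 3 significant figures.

0.0250

n = 115/21.6 ≈ 5.3241 half-lives.
Fraction remaining = (1/2)^5.3241 ≈ 0.024963.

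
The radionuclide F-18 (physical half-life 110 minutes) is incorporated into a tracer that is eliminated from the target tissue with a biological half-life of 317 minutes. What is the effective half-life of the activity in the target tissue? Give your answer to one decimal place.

81.7 minutes

1/t_eff = 1/t_phys + 1/t_biol = 1/110 + 1/317 = 0.012245 per minute.
t_eff = 110 × 317 / (110 + 317) ≈ 81.663 minutes.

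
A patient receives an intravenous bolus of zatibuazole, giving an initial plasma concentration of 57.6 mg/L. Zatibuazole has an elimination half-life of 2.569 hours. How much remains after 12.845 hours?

Elapsed time is 5 half-lives (12.845/2.569).
Each half-life halves the amount: 57.6 × (1/2)^5 = 57.6/32 = 1.8 mg/L.

1.8 mg/L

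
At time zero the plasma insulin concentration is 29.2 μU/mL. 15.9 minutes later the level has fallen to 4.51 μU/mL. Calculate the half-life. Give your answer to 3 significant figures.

5.90 minutes

A/A₀ = 4.51/29.2 ≈ 0.15445.
n = log₂(6.4745) ≈ 2.6948 half-lives elapsed in 15.9 minutes.
t½ = 15.9/2.6948 ≈ 5.9003 minutes.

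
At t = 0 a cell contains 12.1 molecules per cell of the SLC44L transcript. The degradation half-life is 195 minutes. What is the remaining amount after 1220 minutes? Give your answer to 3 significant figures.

Number of half-lives: n = 1220/195 ≈ 6.2564.
Remaining = 12.1 × (1/2)^6.2564 = 12.1 × 0.013081 ≈ 0.15828 molecules per cell.

0.158 molecules per cell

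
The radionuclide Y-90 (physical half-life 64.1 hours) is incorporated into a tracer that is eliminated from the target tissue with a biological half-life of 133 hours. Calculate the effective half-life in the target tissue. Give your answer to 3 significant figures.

1/t_eff = 1/t_phys + 1/t_biol = 1/64.1 + 1/133 = 0.023119 per hour.
t_eff = 64.1 × 133 / (64.1 + 133) ≈ 43.254 hours.

43.3 hours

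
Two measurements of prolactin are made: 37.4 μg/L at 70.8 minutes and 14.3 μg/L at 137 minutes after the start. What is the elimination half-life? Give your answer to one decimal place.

47.7 minutes

Over Δt = 137 − 70.8 = 66.2 minutes, the level fell by a factor of 37.4/14.3 ≈ 2.6154.
n = log₂(2.6154) ≈ 1.387 half-lives, so t½ = 66.2/1.387 ≈ 47.728 minutes.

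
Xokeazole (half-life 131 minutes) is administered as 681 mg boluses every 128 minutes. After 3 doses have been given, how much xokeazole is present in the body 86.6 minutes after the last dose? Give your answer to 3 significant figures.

The 3 doses were given 342.6, 214.6, 86.6 minutes ago.
Total = 681·(1/2)^(342.6/131) + 681·(1/2)^(214.6/131) + 681·(1/2)^(86.6/131)
      = 111.14 + 218.78 + 430.67 ≈ 760.59 mg.

761 mg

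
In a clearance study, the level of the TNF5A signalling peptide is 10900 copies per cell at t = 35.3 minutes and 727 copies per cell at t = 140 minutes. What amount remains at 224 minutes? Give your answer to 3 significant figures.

Over Δt = 140 − 35.3 = 104.7 minutes, the level fell by a factor of 10900/727 ≈ 14.993.
n = log₂(14.993) ≈ 3.9062 half-lives, so t½ = 104.7/3.9062 ≈ 26.803 minutes.
From t = 140 to t = 224: 727 × (1/2)^((224−140)/26.803) ≈ 82.818 copies per cell.

82.8 copies per cell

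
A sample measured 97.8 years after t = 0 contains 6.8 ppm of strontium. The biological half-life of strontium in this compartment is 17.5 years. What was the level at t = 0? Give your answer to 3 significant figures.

Number of half-lives elapsed: n = 97.8/17.5 ≈ 5.5886.
A₀ = A × 2^n = 6.8 × 2^5.5886 = 6.8 × 48.12 ≈ 327.22 ppm.

327 ppm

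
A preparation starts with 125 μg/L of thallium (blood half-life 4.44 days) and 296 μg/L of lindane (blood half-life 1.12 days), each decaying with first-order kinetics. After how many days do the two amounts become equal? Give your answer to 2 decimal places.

Set 125·(1/2)^(t/4.44) = 296·(1/2)^(t/1.12).
Taking log₂: log₂(125/296) = t·(1/4.44 − 1/1.12).
log₂(0.4223) = -1.2437; 1/4.44 − 1/1.12 = -0.66763.
t = -1.2437 / -0.66763 ≈ 1.8628 days.

1.86 days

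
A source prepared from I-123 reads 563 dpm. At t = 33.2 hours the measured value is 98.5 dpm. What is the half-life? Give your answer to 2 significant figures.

A/A₀ = 98.5/563 ≈ 0.17496.
n = log₂(5.7157) ≈ 2.5149 half-lives elapsed in 33.2 hours.
t½ = 33.2/2.5149 ≈ 13.201 hours.

13 hours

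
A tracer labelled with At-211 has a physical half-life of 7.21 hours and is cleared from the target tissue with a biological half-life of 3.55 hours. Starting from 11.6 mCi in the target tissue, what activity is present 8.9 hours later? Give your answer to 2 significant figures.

0.87 mCi

1/t_eff = 1/t_phys + 1/t_biol = 1/7.21 + 1/3.55 = 0.42039 per hour.
t_eff = 7.21 × 3.55 / (7.21 + 3.55) ≈ 2.3788 hours.
Remaining = 11.6 × (1/2)^(8.9/2.3788) = 11.6 × (1/2)^3.7414 ≈ 0.86731 mCi.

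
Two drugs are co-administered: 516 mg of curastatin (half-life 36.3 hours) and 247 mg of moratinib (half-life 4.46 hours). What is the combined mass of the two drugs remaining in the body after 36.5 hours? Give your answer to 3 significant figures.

258 mg

curastatin: 516 × (1/2)^(36.5/36.3) = 516 × (1/2)^1.0055 ≈ 257.02 mg.
moratinib: 247 × (1/2)^(36.5/4.46) = 247 × (1/2)^8.1839 ≈ 0.8494 mg.
Total = 257.02 + 0.8494 ≈ 257.87 mg.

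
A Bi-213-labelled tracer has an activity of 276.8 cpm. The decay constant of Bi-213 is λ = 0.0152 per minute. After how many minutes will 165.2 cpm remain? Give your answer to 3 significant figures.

34.0 minutes

t½ = ln 2 / λ = 0.69315 / 0.0152 ≈ 45.602 minutes.
Fraction remaining = 165.2/276.8 ≈ 0.59682.
n = log₂(276.8/165.2) = ln(1.6755)/ln 2 ≈ 0.74463 half-lives.
t = n × t½ = 0.74463 × 45.602 ≈ 33.956 minutes.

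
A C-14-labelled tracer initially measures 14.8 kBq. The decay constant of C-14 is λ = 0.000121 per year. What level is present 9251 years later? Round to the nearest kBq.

5 kBq

t½ = ln 2 / λ = 0.69315 / 0.000121 ≈ 5728.5 years.
Number of half-lives: n = 9251/5728.5 ≈ 1.6149.
Remaining = 14.8 × (1/2)^1.6149 = 14.8 × 0.32649 ≈ 4.832 kBq.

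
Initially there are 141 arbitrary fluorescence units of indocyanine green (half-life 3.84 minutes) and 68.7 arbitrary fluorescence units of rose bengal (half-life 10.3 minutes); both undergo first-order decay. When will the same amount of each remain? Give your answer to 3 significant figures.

6.35 minutes

Set 141·(1/2)^(t/3.84) = 68.7·(1/2)^(t/10.3).
Taking log₂: log₂(141/68.7) = t·(1/3.84 − 1/10.3).
log₂(2.0524) = 1.0373; 1/3.84 − 1/10.3 = 0.16333.
t = 1.0373 / 0.16333 ≈ 6.3511 minutes.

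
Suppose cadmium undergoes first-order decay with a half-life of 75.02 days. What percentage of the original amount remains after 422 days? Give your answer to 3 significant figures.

n = 422/75.02 ≈ 5.6252 half-lives.
Fraction remaining = (1/2)^5.6252 ≈ 0.020261, i.e. 2.0261%.

2.03%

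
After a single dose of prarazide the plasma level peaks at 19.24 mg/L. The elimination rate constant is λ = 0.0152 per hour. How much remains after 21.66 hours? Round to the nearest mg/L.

t½ = ln 2 / λ = 0.69315 / 0.0152 ≈ 45.602 hours.
Number of half-lives: n = 21.66/45.602 ≈ 0.47498.
Remaining = 19.24 × (1/2)^0.47498 = 19.24 × 0.71948 ≈ 13.843 mg/L.

14 mg/L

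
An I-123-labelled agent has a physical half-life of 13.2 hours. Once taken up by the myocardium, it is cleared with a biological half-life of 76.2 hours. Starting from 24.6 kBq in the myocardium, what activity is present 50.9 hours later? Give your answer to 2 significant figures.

1.1 kBq

1/t_eff = 1/t_phys + 1/t_biol = 1/13.2 + 1/76.2 = 0.088881 per hour.
t_eff = 13.2 × 76.2 / (13.2 + 76.2) ≈ 11.251 hours.
Remaining = 24.6 × (1/2)^(50.9/11.251) = 24.6 × (1/2)^4.524 ≈ 1.0692 kBq.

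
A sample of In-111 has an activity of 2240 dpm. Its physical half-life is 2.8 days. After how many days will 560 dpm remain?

5.6 days

560/2240 = 1/4, so 2 half-lives have elapsed.
t = 2 × 2.8 = 5.6 days.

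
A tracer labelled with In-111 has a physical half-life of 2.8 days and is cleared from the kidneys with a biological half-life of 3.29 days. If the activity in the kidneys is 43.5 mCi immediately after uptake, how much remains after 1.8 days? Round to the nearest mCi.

1/t_eff = 1/t_phys + 1/t_biol = 1/2.8 + 1/3.29 = 0.66109 per day.
t_eff = 2.8 × 3.29 / (2.8 + 3.29) ≈ 1.5126 days.
Remaining = 43.5 × (1/2)^(1.8/1.5126) = 43.5 × (1/2)^1.19 ≈ 19.067 mCi.

19 mCi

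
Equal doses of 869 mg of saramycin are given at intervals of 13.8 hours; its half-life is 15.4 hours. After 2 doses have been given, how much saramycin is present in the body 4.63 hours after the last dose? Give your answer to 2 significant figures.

1100 mg

The 2 doses were given 18.43, 4.63 hours ago.
Total = 869·(1/2)^(18.43/15.4) + 869·(1/2)^(4.63/15.4)
      = 379.11 + 705.53 ≈ 1084.6 mg.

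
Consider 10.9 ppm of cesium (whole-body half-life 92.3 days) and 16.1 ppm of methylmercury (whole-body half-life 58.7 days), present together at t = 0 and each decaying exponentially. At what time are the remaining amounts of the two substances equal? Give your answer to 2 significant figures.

91 days

Set 10.9·(1/2)^(t/92.3) = 16.1·(1/2)^(t/58.7).
Taking log₂: log₂(10.9/16.1) = t·(1/92.3 − 1/58.7).
log₂(0.67702) = -0.56273; 1/92.3 − 1/58.7 = -0.0062015.
t = -0.56273 / -0.0062015 ≈ 90.741 days.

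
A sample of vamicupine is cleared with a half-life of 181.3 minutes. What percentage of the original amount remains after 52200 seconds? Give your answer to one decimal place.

3.6%

52200 seconds = 870 minutes.
n = 870/181.3 ≈ 4.7987 half-lives.
Fraction remaining = (1/2)^4.7987 ≈ 0.03593, i.e. 3.593%.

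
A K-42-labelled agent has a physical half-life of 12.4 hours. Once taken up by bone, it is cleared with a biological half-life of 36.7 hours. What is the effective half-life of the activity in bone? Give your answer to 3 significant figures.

1/t_eff = 1/t_phys + 1/t_biol = 1/12.4 + 1/36.7 = 0.10789 per hour.
t_eff = 12.4 × 36.7 / (12.4 + 36.7) ≈ 9.2684 hours.

9.27 hours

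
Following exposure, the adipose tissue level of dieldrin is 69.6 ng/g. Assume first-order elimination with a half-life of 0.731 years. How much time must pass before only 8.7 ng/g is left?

2.193 years

8.7/69.6 = 1/8, so 3 half-lives have elapsed.
t = 3 × 0.731 = 2.193 years.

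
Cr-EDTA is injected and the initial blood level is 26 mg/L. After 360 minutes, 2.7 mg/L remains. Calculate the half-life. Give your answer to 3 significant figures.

110 minutes

A/A₀ = 2.7/26 ≈ 0.10385.
n = log₂(9.6296) ≈ 3.2675 half-lives elapsed in 360 minutes.
t½ = 360/3.2675 ≈ 110.18 minutes.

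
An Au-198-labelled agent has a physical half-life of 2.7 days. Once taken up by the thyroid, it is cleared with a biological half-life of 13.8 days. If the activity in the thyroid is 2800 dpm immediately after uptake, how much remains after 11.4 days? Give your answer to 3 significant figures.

84.6 dpm

1/t_eff = 1/t_phys + 1/t_biol = 1/2.7 + 1/13.8 = 0.44283 per day.
t_eff = 2.7 × 13.8 / (2.7 + 13.8) ≈ 2.2582 days.
Remaining = 2800 × (1/2)^(11.4/2.2582) = 2800 × (1/2)^5.0483 ≈ 84.619 dpm.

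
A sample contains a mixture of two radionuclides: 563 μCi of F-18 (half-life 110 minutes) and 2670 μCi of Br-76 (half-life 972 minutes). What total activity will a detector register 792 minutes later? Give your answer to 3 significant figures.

1520 μCi

F-18: 563 × (1/2)^(792/110) = 563 × (1/2)^7.2 ≈ 3.8291 μCi.
Br-76: 2670 × (1/2)^(792/972) = 2670 × (1/2)^0.81481 ≈ 1517.8 μCi.
Total = 3.8291 + 1517.8 ≈ 1521.7 μCi.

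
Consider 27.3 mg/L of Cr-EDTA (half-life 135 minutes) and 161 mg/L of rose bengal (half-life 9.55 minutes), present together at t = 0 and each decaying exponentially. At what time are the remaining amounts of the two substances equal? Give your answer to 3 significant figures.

Set 27.3·(1/2)^(t/135) = 161·(1/2)^(t/9.55).
Taking log₂: log₂(27.3/161) = t·(1/135 − 1/9.55).
log₂(0.16957) = -2.5601; 1/135 − 1/9.55 = -0.097305.
t = -2.5601 / -0.097305 ≈ 26.31 minutes.

26.3 minutes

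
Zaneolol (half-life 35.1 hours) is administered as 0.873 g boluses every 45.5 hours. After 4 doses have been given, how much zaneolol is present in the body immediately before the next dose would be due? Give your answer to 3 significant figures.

0.583 g

The 4 doses were given 182, 136.5, 91, 45.5 hours ago.
Total = 0.873·(1/2)^(182/35.1) + 0.873·(1/2)^(136.5/35.1) + 0.873·(1/2)^(91/35.1) + 0.873·(1/2)^(45.5/35.1)
      = 0.023995 + 0.058931 + 0.14473 + 0.35546 ≈ 0.58312 g.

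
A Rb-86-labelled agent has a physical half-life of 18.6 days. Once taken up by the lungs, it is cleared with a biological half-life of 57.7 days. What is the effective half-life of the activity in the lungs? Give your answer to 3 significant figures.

1/t_eff = 1/t_phys + 1/t_biol = 1/18.6 + 1/57.7 = 0.071094 per day.
t_eff = 18.6 × 57.7 / (18.6 + 57.7) ≈ 14.066 days.

14.1 days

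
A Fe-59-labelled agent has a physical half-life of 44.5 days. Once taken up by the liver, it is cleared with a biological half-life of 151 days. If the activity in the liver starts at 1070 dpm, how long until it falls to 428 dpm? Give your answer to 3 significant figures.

45.4 days

1/t_eff = 1/t_phys + 1/t_biol = 1/44.5 + 1/151 = 0.029094 per day.
t_eff = 44.5 × 151 / (44.5 + 151) ≈ 34.371 days.
n = log₂(1070/428) ≈ 1.3219; t = 1.3219 × 34.371 ≈ 45.436 days.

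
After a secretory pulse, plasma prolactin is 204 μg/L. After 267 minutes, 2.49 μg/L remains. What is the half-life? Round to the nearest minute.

A/A₀ = 2.49/204 ≈ 0.012206.
n = log₂(81.928) ≈ 6.3563 half-lives elapsed in 267 minutes.
t½ = 267/6.3563 ≈ 42.006 minutes.

42 minutes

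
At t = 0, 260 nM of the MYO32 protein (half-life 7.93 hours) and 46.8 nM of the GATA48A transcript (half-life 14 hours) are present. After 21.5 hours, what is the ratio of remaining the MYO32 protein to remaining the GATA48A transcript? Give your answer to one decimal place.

MYO32 protein: 260 × (1/2)^(21.5/7.93) = 260 × (1/2)^2.7112 ≈ 39.702 nM.
GATA48A transcript: 46.8 × (1/2)^(21.5/14) = 46.8 × (1/2)^1.5357 ≈ 16.142 nM.
Ratio ≈ 39.702 / 16.142 ≈ 2.4596.

2.5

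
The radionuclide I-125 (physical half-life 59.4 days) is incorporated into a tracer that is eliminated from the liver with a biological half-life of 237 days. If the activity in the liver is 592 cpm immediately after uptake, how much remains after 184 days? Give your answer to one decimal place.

40.4 cpm

1/t_eff = 1/t_phys + 1/t_biol = 1/59.4 + 1/237 = 0.021054 per day.
t_eff = 59.4 × 237 / (59.4 + 237) ≈ 47.496 days.
Remaining = 592 × (1/2)^(184/47.496) = 592 × (1/2)^3.874 ≈ 40.376 cpm.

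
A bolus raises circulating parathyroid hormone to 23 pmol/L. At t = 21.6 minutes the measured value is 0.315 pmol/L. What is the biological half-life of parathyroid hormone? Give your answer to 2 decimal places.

A/A₀ = 0.315/23 ≈ 0.013696.
n = log₂(73.016) ≈ 6.1901 half-lives elapsed in 21.6 minutes.
t½ = 21.6/6.1901 ≈ 3.4894 minutes.

3.49 minutes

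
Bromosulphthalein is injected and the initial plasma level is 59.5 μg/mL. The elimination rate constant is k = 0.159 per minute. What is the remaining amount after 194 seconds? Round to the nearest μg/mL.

36 μg/mL

t½ = ln 2 / k = 0.69315 / 0.159 ≈ 4.3594 minutes.
Convert the elapsed time: 194 seconds = 3.23333 minutes.
Number of half-lives: n = 3.23333/4.3594 ≈ 0.74169.
Remaining = 59.5 × (1/2)^0.74169 = 59.5 × 0.59804 ≈ 35.583 μg/mL.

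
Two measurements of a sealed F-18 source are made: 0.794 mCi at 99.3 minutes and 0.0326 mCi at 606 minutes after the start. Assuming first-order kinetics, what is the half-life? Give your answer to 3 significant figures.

Over Δt = 606 − 99.3 = 506.7 minutes, the level fell by a factor of 0.794/0.0326 ≈ 24.356.
n = log₂(24.356) ≈ 4.6062 half-lives, so t½ = 506.7/4.6062 ≈ 110 minutes.

110 minutes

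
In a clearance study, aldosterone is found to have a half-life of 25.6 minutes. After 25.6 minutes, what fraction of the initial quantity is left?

0.5

n = 25.6/25.6 ≈ 1 half-life.
Fraction remaining = (1/2)^1 ≈ 0.5.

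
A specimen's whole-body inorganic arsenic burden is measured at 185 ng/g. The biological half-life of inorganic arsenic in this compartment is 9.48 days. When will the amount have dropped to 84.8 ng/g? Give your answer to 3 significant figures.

10.7 days

Fraction remaining = 84.8/185 ≈ 0.45838.
n = log₂(185/84.8) = ln(2.1816)/ln 2 ≈ 1.1254 half-lives.
t = n × t½ = 1.1254 × 9.48 ≈ 10.669 days.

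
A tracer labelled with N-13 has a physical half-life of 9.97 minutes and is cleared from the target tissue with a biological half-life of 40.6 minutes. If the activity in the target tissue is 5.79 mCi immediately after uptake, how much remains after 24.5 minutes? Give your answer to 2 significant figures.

0.69 mCi

1/t_eff = 1/t_phys + 1/t_biol = 1/9.97 + 1/40.6 = 0.12493 per minute.
t_eff = 9.97 × 40.6 / (9.97 + 40.6) ≈ 8.0044 minutes.
Remaining = 5.79 × (1/2)^(24.5/8.0044) = 5.79 × (1/2)^3.0608 ≈ 0.69387 mCi.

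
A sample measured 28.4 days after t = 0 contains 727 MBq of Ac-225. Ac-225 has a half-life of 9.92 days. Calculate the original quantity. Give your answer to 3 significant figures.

Number of half-lives elapsed: n = 28.4/9.92 ≈ 2.8629.
A₀ = A × 2^n = 727 × 2^2.8629 = 727 × 7.2748 ≈ 5288.8 MBq.

5290 MBq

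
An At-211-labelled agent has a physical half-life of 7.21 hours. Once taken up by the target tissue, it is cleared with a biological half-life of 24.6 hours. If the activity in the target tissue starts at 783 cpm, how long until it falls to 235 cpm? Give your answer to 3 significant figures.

9.68 hours

1/t_eff = 1/t_phys + 1/t_biol = 1/7.21 + 1/24.6 = 0.17935 per hour.
t_eff = 7.21 × 24.6 / (7.21 + 24.6) ≈ 5.5758 hours.
n = log₂(783/235) ≈ 1.7364; t = 1.7364 × 5.5758 ≈ 9.6815 hours.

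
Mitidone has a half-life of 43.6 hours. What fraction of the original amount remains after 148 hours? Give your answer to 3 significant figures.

n = 148/43.6 ≈ 3.3945 half-lives.
Fraction remaining = (1/2)^3.3945 ≈ 0.095094.

0.0951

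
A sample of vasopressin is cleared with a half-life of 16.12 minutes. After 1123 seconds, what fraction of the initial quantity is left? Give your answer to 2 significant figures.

1123 seconds = 18.7167 minutes.
n = 18.7167/16.12 ≈ 1.1611 half-lives.
Fraction remaining = (1/2)^1.1611 ≈ 0.44718.

0.45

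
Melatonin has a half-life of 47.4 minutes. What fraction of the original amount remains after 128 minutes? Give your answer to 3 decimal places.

n = 128/47.4 ≈ 2.7004 half-lives.
Fraction remaining = (1/2)^2.7004 ≈ 0.15385.

0.154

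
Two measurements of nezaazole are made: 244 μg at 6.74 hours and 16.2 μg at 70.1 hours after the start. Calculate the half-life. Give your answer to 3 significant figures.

16.2 hours

Over Δt = 70.1 − 6.74 = 63.36 hours, the level fell by a factor of 244/16.2 ≈ 15.062.
n = log₂(15.062) ≈ 3.9128 half-lives, so t½ = 63.36/3.9128 ≈ 16.193 hours.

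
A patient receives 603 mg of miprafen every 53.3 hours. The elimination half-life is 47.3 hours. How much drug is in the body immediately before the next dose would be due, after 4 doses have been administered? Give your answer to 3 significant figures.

The 4 doses were given 213.2, 159.9, 106.6, 53.3 hours ago.
Total = 603·(1/2)^(213.2/47.3) + 603·(1/2)^(159.9/47.3) + 603·(1/2)^(106.6/47.3) + 603·(1/2)^(53.3/47.3)
      = 26.513 + 57.899 + 126.44 + 276.12 ≈ 486.97 mg.

487 mg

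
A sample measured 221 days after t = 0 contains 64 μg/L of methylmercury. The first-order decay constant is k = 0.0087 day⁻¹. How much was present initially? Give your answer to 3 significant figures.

438 μg/L

t½ = ln 2 / k = 0.69315 / 0.0087 ≈ 79.672 days.
Number of half-lives elapsed: n = 221/79.672 ≈ 2.7739.
A₀ = A × 2^n = 64 × 2^2.7739 = 64 × 6.8394 ≈ 437.72 μg/L.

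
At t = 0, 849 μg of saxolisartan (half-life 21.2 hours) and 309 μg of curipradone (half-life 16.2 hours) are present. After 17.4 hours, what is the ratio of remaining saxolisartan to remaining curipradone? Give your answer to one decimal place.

3.3

saxolisartan: 849 × (1/2)^(17.4/21.2) = 849 × (1/2)^0.82075 ≈ 480.66 μg.
curipradone: 309 × (1/2)^(17.4/16.2) = 309 × (1/2)^1.0741 ≈ 146.77 μg.
Ratio ≈ 480.66 / 146.77 ≈ 3.275.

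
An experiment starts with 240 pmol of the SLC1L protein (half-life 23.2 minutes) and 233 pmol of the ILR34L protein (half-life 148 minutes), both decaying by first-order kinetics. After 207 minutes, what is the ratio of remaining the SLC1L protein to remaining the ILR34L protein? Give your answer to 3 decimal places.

SLC1L protein: 240 × (1/2)^(207/23.2) = 240 × (1/2)^8.9224 ≈ 0.49465 pmol.
ILR34L protein: 233 × (1/2)^(207/148) = 233 × (1/2)^1.3986 ≈ 88.373 pmol.
Ratio ≈ 0.49465 / 88.373 ≈ 0.0055973.

0.006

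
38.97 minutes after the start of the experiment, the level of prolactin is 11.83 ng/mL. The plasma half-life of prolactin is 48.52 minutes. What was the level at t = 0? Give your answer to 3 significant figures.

Number of half-lives elapsed: n = 38.97/48.52 ≈ 0.80317.
A₀ = A × 2^n = 11.83 × 2^0.80317 = 11.83 × 1.7449 ≈ 20.643 ng/mL.

20.6 ng/mL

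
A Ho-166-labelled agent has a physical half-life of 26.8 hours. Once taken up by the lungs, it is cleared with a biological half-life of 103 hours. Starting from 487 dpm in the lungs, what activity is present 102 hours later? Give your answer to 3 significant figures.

17.5 dpm

1/t_eff = 1/t_phys + 1/t_biol = 1/26.8 + 1/103 = 0.047022 per hour.
t_eff = 26.8 × 103 / (26.8 + 103) ≈ 21.267 hours.
Remaining = 487 × (1/2)^(102/21.267) = 487 × (1/2)^4.7963 ≈ 17.527 dpm.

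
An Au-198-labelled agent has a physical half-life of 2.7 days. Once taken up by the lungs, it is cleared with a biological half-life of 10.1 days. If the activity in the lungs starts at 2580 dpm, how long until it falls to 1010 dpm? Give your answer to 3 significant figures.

1/t_eff = 1/t_phys + 1/t_biol = 1/2.7 + 1/10.1 = 0.46938 per day.
t_eff = 2.7 × 10.1 / (2.7 + 10.1) ≈ 2.1305 days.
n = log₂(2580/1010) ≈ 1.353; t = 1.353 × 2.1305 ≈ 2.8826 days.

2.88 days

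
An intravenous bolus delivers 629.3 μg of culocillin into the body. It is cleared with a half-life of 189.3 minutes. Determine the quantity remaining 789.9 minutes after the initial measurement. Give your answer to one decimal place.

Number of half-lives: n = 789.9/189.3 ≈ 4.1727.
Remaining = 629.3 × (1/2)^4.1727 = 629.3 × 0.055447 ≈ 34.893 μg.

34.9 μg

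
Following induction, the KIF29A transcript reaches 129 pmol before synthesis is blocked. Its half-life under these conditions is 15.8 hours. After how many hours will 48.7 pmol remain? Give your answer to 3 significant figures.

Fraction remaining = 48.7/129 ≈ 0.37752.
n = log₂(129/48.7) = ln(2.6489)/ln 2 ≈ 1.4054 half-lives.
t = n × t½ = 1.4054 × 15.8 ≈ 22.205 hours.

22.2 hours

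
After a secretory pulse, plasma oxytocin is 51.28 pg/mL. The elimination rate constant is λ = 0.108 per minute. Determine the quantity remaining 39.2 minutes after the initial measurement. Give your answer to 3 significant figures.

0.744 pg/mL

t½ = ln 2 / λ = 0.69315 / 0.108 ≈ 6.418 minutes.
Number of half-lives: n = 39.2/6.418 ≈ 6.1078.
Remaining = 51.28 × (1/2)^6.1078 = 51.28 × 0.0145 ≈ 0.74356 pg/mL.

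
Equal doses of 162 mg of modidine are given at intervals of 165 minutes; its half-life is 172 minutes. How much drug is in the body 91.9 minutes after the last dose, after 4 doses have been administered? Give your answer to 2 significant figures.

210 mg

The 4 doses were given 586.9, 421.9, 256.9, 91.9 minutes ago.
Total = 162·(1/2)^(586.9/172) + 162·(1/2)^(421.9/172) + 162·(1/2)^(256.9/172) + 162·(1/2)^(91.9/172)
      = 15.217 + 29.588 + 57.53 + 111.86 ≈ 214.2 mg.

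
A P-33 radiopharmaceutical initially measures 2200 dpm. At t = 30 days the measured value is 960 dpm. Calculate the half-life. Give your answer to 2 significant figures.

A/A₀ = 960/2200 ≈ 0.43636.
n = log₂(2.2917) ≈ 1.1964 half-lives elapsed in 30 days.
t½ = 30/1.1964 ≈ 25.075 days.

25 days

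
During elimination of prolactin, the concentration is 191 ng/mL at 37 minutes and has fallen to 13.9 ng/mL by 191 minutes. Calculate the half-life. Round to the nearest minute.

Over Δt = 191 − 37 = 154 minutes, the level fell by a factor of 191/13.9 ≈ 13.741.
n = log₂(13.741) ≈ 3.7804 half-lives, so t½ = 154/3.7804 ≈ 40.736 minutes.

41 minutes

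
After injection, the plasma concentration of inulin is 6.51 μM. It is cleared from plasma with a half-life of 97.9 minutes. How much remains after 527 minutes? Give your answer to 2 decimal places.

Number of half-lives: n = 527/97.9 ≈ 5.383.
Remaining = 6.51 × (1/2)^5.383 = 6.51 × 0.023963 ≈ 0.156 μM.

0.16 μM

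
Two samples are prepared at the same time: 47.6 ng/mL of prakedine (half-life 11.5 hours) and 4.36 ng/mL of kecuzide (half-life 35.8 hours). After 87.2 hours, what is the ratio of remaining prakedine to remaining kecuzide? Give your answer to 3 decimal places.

0.308

prakedine: 47.6 × (1/2)^(87.2/11.5) = 47.6 × (1/2)^7.5826 ≈ 0.24832 ng/mL.
kecuzide: 4.36 × (1/2)^(87.2/35.8) = 4.36 × (1/2)^2.4358 ≈ 0.80584 ng/mL.
Ratio ≈ 0.24832 / 0.80584 ≈ 0.30815.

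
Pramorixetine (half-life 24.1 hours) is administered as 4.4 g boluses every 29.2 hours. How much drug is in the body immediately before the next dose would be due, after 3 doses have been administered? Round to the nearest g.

The 3 doses were given 87.6, 58.4, 29.2 hours ago.
Total = 4.4·(1/2)^(87.6/24.1) + 4.4·(1/2)^(58.4/24.1) + 4.4·(1/2)^(29.2/24.1)
      = 0.3542 + 0.82032 + 1.8998 ≈ 3.0744 g.

3 g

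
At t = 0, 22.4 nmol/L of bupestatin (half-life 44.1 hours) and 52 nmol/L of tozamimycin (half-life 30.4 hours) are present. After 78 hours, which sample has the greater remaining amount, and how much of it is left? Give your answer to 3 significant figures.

tozamimycin, 8.78 nmol/L

bupestatin: 22.4 × (1/2)^1.7687 ≈ 6.5738 nmol/L.
tozamimycin: 52 × (1/2)^2.5658 ≈ 8.7826 nmol/L.
Tozamimycin has more remaining, at ≈ 8.7826 nmol/L.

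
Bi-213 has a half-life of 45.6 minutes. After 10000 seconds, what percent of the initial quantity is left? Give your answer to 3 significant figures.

7.94%

10000 seconds = 166.667 minutes.
n = 166.667/45.6 ≈ 3.655 half-lives.
Fraction remaining = (1/2)^3.655 ≈ 0.079386, i.e. 7.9386%.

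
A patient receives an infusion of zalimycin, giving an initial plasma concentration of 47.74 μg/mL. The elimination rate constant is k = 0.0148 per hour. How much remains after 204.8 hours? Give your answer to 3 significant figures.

t½ = ln 2 / k = 0.69315 / 0.0148 ≈ 46.834 hours.
Number of half-lives: n = 204.8/46.834 ≈ 4.3729.
Remaining = 47.74 × (1/2)^4.3729 = 47.74 × 0.048265 ≈ 2.3042 μg/mL.

2.30 μg/mL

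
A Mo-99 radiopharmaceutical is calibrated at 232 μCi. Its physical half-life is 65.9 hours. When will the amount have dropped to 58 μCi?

58/232 = 1/4, so 2 half-lives have elapsed.
t = 2 × 65.9 = 131.8 hours.

131.8 hours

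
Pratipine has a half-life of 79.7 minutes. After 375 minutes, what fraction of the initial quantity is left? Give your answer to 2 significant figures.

n = 375/79.7 ≈ 4.7051 half-lives.
Fraction remaining = (1/2)^4.7051 ≈ 0.038336.

0.038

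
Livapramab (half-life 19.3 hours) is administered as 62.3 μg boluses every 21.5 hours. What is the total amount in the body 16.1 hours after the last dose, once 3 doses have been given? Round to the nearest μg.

59 μg

The 3 doses were given 59.1, 37.6, 16.1 hours ago.
Total = 62.3·(1/2)^(59.1/19.3) + 62.3·(1/2)^(37.6/19.3) + 62.3·(1/2)^(16.1/19.3)
      = 7.459 + 16.145 + 34.944 ≈ 58.547 μg.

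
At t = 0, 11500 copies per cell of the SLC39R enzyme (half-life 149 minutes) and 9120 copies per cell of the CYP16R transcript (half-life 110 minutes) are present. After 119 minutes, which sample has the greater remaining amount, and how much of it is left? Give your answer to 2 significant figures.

SLC39R enzyme, 6600 copies per cell

SLC39R enzyme: 11500 × (1/2)^0.79866 ≈ 6611.2 copies per cell.
CYP16R transcript: 9120 × (1/2)^1.0818 ≈ 4308.6 copies per cell.
SLC39R enzyme has more remaining, at ≈ 6611.2 copies per cell.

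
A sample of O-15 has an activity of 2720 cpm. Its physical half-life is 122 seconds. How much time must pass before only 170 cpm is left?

170/2720 = 1/16, so 4 half-lives have elapsed.
t = 4 × 122 = 488 seconds.

488 seconds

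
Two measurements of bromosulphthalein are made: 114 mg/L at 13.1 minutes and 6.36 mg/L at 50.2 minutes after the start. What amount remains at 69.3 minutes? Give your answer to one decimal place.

1.4 mg/L

Over Δt = 50.2 − 13.1 = 37.1 minutes, the level fell by a factor of 114/6.36 ≈ 17.925.
n = log₂(17.925) ≈ 4.1639 half-lives, so t½ = 37.1/4.1639 ≈ 8.91 minutes.
From t = 50.2 to t = 69.3: 6.36 × (1/2)^((69.3−50.2)/8.91) ≈ 1.4393 mg/L.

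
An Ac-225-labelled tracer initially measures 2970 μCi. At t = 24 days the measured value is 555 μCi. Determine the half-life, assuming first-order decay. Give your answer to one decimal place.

9.9 days

A/A₀ = 555/2970 ≈ 0.18687.
n = log₂(5.3514) ≈ 2.4199 half-lives elapsed in 24 days.
t½ = 24/2.4199 ≈ 9.9178 days.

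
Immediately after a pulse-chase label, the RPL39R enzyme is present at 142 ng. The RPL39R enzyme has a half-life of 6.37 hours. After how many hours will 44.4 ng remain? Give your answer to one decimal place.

Fraction remaining = 44.4/142 ≈ 0.31268.
n = log₂(142/44.4) = ln(3.1982)/ln 2 ≈ 1.6773 half-lives.
t = n × t½ = 1.6773 × 6.37 ≈ 10.684 hours.

10.7 hours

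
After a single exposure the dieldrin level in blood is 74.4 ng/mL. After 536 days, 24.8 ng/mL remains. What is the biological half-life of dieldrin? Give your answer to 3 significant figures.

338 days

A/A₀ = 24.8/74.4 ≈ 0.33333.
n = log₂(3) ≈ 1.585 half-lives elapsed in 536 days.
t½ = 536/1.585 ≈ 338.18 days.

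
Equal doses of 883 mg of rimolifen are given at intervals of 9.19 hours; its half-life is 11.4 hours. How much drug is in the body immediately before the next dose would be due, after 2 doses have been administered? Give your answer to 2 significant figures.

790 mg

The 2 doses were given 18.38, 9.19 hours ago.
Total = 883·(1/2)^(18.38/11.4) + 883·(1/2)^(9.19/11.4)
      = 288.81 + 505 ≈ 793.81 mg.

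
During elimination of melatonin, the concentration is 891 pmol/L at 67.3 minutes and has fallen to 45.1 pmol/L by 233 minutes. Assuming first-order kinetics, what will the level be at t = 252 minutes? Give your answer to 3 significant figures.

Over Δt = 233 − 67.3 = 165.7 minutes, the level fell by a factor of 891/45.1 ≈ 19.756.
n = log₂(19.756) ≈ 4.3042 half-lives, so t½ = 165.7/4.3042 ≈ 38.497 minutes.
From t = 233 to t = 252: 45.1 × (1/2)^((252−233)/38.497) ≈ 32.034 pmol/L.

32.0 pmol/L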